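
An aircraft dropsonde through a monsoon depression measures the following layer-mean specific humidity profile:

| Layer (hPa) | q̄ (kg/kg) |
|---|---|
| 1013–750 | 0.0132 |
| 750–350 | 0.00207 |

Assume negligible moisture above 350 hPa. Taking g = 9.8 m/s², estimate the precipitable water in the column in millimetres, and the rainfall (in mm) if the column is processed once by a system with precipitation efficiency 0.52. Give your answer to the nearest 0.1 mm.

PW ≈ 43.9 mm; rainfall ≈ 22.8 mm

Precipitable water is the column-integrated vapour mass per unit area: PW = (1/g) Σ q̄ Δp, with q in kg/kg and Δp in Pa (1 kg/m² of water = 1 mm).
Layer 1013–750 hPa: Δp = 263 hPa = 26300 Pa, q̄ = 0.0132 kg/kg → 0.0132 × 26300 / 9.8 = 35.42 mm
Layer 750–350 hPa: Δp = 400 hPa = 40000 Pa, q̄ = 0.00207 kg/kg → 0.00207 × 40000 / 9.8 = 8.45 mm
PW = 35.42 + 8.45 = 43.87 ≈ 43.9 mm.
Rainfall = ε × PW = 0.52 × 43.9 = 22.8 mm.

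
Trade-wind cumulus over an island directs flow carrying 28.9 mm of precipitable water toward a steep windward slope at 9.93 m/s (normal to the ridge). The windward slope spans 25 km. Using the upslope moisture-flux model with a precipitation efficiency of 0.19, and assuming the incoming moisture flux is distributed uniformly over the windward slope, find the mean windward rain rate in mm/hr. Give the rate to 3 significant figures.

Incoming column moisture flux per unit ridge length: F = V × PW = 9.93 × 28.9 = 286.977 mm·m/s.
Spread over the 25 km slope with efficiency ε = 0.19: R = ε·F/W = 0.19 × 286.977 / 25000 m = 2.181e-03 mm/s.
R = 2.181e-03 × 3600 = 7.85 mm/hr.

R ≈ 7.85 mm/hr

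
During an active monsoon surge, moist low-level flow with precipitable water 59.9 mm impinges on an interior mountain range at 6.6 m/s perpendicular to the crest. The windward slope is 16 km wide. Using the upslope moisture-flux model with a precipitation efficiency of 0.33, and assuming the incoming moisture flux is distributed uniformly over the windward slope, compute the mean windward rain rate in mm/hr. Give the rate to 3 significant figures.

Incoming column moisture flux per unit ridge length: F = V × PW = 6.6 × 59.9 = 395.34 mm·m/s.
Spread over the 16 km slope with efficiency ε = 0.33: R = ε·F/W = 0.33 × 395.34 / 16000 m = 8.154e-03 mm/s.
R = 8.154e-03 × 3600 = 29.4 mm/hr.

R ≈ 29.4 mm/hr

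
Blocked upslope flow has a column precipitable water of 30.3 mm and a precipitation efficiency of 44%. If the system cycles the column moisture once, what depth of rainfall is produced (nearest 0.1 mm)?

rainfall ≈ 13.3 mm

Rainfall = ε × PW = 0.44 × 30.3 = 13.3 mm.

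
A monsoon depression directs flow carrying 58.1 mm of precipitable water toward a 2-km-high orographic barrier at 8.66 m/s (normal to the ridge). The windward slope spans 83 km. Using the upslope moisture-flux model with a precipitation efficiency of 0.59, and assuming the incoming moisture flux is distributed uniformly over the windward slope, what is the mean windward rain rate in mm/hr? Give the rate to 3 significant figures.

Incoming column moisture flux per unit ridge length: F = V × PW = 8.66 × 58.1 = 503.146 mm·m/s.
Spread over the 83 km slope with efficiency ε = 0.59: R = ε·F/W = 0.59 × 503.146 / 83000 m = 3.577e-03 mm/s.
R = 3.577e-03 × 3600 = 12.9 mm/hr.

R ≈ 12.9 mm/hr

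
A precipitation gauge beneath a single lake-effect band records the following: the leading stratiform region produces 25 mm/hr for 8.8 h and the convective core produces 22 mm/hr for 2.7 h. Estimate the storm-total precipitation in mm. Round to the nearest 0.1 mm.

total ≈ 279.4 mm

Total = Σ Rᵢ Δtᵢ = 25 × 8.8 + 22 × 2.7
      = 220 + 59.4 = 279.4 mm.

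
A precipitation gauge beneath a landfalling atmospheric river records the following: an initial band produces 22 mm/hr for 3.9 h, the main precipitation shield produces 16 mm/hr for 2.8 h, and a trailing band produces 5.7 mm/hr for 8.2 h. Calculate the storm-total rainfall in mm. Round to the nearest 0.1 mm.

Total = Σ Rᵢ Δtᵢ = 22 × 3.9 + 16 × 2.8 + 5.7 × 8.2
      = 85.8 + 44.8 + 46.74 = 177.3 mm.

total ≈ 177.3 mm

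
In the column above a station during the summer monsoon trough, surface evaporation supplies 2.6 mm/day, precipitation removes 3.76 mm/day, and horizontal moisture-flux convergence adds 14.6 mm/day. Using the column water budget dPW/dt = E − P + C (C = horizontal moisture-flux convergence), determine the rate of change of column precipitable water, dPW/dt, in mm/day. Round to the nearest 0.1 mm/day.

dPW/dt = E − P + C = 2.6 − 3.76 + (14.6) = 13.4 mm/day.

dPW/dt ≈ 13.4 mm/day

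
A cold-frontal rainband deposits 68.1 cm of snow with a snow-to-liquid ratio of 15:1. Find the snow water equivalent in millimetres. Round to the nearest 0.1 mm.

SWE = snow depth / ratio = 68.1 cm / 15 = 4.540 cm = 45.4 mm.

SWE ≈ 45.4 mm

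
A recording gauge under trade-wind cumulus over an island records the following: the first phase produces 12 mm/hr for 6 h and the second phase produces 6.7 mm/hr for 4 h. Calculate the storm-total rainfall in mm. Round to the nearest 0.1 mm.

Total = Σ Rᵢ Δtᵢ = 12 × 6 + 6.7 × 4
      = 72 + 26.8 = 98.8 mm.

total ≈ 98.8 mm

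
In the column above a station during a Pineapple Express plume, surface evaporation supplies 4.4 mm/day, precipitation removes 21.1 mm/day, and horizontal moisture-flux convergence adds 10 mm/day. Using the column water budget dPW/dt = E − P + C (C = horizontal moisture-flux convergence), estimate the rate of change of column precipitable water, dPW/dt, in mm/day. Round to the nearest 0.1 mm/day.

dPW/dt = E − P + C = 4.4 − 21.1 + (10) = -6.7 mm/day.

dPW/dt ≈ -6.7 mm/day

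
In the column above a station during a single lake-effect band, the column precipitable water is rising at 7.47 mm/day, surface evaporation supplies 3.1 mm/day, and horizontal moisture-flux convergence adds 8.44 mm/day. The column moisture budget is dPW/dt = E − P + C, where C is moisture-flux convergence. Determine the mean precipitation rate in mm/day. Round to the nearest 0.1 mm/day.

P ≈ 4.1 mm/day

dPW/dt = +7.47 mm/day.
P = E + C − dPW/dt = 3.1 + (8.44) − (+7.47) = 4.1 mm/day.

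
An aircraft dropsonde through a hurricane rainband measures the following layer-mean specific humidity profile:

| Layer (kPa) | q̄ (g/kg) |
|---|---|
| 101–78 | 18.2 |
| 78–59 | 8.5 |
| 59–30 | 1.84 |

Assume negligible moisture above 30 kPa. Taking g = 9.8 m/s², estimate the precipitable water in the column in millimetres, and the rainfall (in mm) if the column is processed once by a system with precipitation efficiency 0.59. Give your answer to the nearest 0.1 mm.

Precipitable water is the column-integrated vapour mass per unit area: PW = (1/g) Σ q̄ Δp, with q in kg/kg and Δp in Pa (1 kg/m² of water = 1 mm).
Layer 101–78 kPa: Δp = 230 hPa = 23000 Pa, q̄ = 0.0182 kg/kg → 0.0182 × 23000 / 9.8 = 42.71 mm
Layer 78–59 kPa: Δp = 190 hPa = 19000 Pa, q̄ = 0.0085 kg/kg → 0.0085 × 19000 / 9.8 = 16.48 mm
Layer 59–30 kPa: Δp = 290 hPa = 29000 Pa, q̄ = 0.00184 kg/kg → 0.00184 × 29000 / 9.8 = 5.44 mm
PW = 42.71 + 16.48 + 5.44 = 64.63 ≈ 64.6 mm.
Rainfall = ε × PW = 0.59 × 64.6 = 38.1 mm.

PW ≈ 64.6 mm; rainfall ≈ 38.1 mm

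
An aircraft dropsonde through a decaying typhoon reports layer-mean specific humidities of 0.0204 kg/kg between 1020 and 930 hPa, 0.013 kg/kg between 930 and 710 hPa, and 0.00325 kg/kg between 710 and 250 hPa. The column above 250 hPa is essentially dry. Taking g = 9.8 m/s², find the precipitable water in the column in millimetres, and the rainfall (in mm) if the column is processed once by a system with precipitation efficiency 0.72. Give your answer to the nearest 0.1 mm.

PW ≈ 63.2 mm; rainfall ≈ 45.5 mm

Precipitable water is the column-integrated vapour mass per unit area: PW = (1/g) Σ q̄ Δp, with q in kg/kg and Δp in Pa (1 kg/m² of water = 1 mm).
Layer 1020–930 hPa: Δp = 90 hPa = 9000 Pa, q̄ = 0.0204 kg/kg → 0.0204 × 9000 / 9.8 = 18.73 mm
Layer 930–710 hPa: Δp = 220 hPa = 22000 Pa, q̄ = 0.013 kg/kg → 0.013 × 22000 / 9.8 = 29.18 mm
Layer 710–250 hPa: Δp = 460 hPa = 46000 Pa, q̄ = 0.00325 kg/kg → 0.00325 × 46000 / 9.8 = 15.26 mm
PW = 18.73 + 29.18 + 15.26 = 63.17 ≈ 63.2 mm.
Rainfall = ε × PW = 0.72 × 63.2 = 45.5 mm.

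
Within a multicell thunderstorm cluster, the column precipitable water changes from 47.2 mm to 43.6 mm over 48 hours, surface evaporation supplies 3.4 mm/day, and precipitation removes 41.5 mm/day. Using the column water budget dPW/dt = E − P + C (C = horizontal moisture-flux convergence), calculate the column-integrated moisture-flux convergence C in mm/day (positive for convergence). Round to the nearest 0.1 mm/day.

dPW/dt = (43.6 − 47.2) mm / (48/24 day) = -1.800 mm/day.
C = dPW/dt − E + P = (-1.800) − 3.4 + 41.5 = 36.3 mm/day.

C ≈ 36.3 mm/day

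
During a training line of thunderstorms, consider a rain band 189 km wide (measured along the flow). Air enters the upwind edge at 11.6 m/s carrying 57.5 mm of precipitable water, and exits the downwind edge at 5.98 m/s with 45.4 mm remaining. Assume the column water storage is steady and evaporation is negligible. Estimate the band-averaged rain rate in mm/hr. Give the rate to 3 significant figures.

Column moisture flux per unit crosswind length is F = V × PW.
Inflow: F_in = 11.6 × 57.5 = 667 mm·m/s
Outflow: F_out = 5.98 × 45.4 = 271.492 mm·m/s
Steady-state rate R = (F_in − F_out)/L = (667 − 271.492) / 189000 m = 2.093e-03 mm/s.
R = 2.093e-03 × 3600 = 7.53 mm/hr.

R ≈ 7.53 mm/hr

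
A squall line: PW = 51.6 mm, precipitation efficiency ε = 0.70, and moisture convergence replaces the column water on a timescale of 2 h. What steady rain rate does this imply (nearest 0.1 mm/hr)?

R ≈ 18.1 mm/hr

Each overturning extracts ε × PW = 0.70 × 51.6 = 36.12 mm.
Rate = ε·PW / τ = 36.12 / 2 h = 18.1 mm/hr.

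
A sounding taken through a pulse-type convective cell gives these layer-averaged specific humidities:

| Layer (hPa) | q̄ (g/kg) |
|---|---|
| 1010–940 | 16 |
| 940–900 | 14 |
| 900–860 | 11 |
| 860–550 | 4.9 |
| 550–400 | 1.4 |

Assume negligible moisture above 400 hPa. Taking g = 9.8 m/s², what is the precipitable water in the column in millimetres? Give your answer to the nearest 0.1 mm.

Precipitable water is the column-integrated vapour mass per unit area: PW = (1/g) Σ q̄ Δp, with q in kg/kg and Δp in Pa (1 kg/m² of water = 1 mm).
Layer 1010–940 hPa: Δp = 70 hPa = 7000 Pa, q̄ = 0.016 kg/kg → 0.016 × 7000 / 9.8 = 11.43 mm
Layer 940–900 hPa: Δp = 40 hPa = 4000 Pa, q̄ = 0.014 kg/kg → 0.014 × 4000 / 9.8 = 5.71 mm
Layer 900–860 hPa: Δp = 40 hPa = 4000 Pa, q̄ = 0.011 kg/kg → 0.011 × 4000 / 9.8 = 4.49 mm
Layer 860–550 hPa: Δp = 310 hPa = 31000 Pa, q̄ = 0.0049 kg/kg → 0.0049 × 31000 / 9.8 = 15.50 mm
Layer 550–400 hPa: Δp = 150 hPa = 15000 Pa, q̄ = 0.0014 kg/kg → 0.0014 × 15000 / 9.8 = 2.14 mm
PW = 11.43 + 5.71 + 4.49 + 15.50 + 2.14 = 39.27 ≈ 39.3 mm.

PW ≈ 39.3 mm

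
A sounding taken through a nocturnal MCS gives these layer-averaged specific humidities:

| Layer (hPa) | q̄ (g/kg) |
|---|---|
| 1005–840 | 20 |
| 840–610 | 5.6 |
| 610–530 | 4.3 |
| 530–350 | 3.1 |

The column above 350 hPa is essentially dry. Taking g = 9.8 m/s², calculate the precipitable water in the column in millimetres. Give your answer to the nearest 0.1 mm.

PW ≈ 56.0 mm

Precipitable water is the column-integrated vapour mass per unit area: PW = (1/g) Σ q̄ Δp, with q in kg/kg and Δp in Pa (1 kg/m² of water = 1 mm).
Layer 1005–840 hPa: Δp = 165 hPa = 16500 Pa, q̄ = 0.02 kg/kg → 0.02 × 16500 / 9.8 = 33.67 mm
Layer 840–610 hPa: Δp = 230 hPa = 23000 Pa, q̄ = 0.0056 kg/kg → 0.0056 × 23000 / 9.8 = 13.14 mm
Layer 610–530 hPa: Δp = 80 hPa = 8000 Pa, q̄ = 0.0043 kg/kg → 0.0043 × 8000 / 9.8 = 3.51 mm
Layer 530–350 hPa: Δp = 180 hPa = 18000 Pa, q̄ = 0.0031 kg/kg → 0.0031 × 18000 / 9.8 = 5.69 mm
PW = 33.67 + 13.14 + 3.51 + 5.69 = 56.01 ≈ 56.0 mm.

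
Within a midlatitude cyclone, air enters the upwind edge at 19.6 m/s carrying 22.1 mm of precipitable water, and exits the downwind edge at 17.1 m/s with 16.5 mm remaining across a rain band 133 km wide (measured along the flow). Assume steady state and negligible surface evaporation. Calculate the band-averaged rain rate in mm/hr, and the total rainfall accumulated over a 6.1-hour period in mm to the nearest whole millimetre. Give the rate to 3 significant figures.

Column moisture flux per unit crosswind length is F = V × PW.
Inflow: F_in = 19.6 × 22.1 = 433.16 mm·m/s
Outflow: F_out = 17.1 × 16.5 = 282.15 mm·m/s
Steady-state rate R = (F_in − F_out)/L = (433.16 − 282.15) / 133000 m = 1.135e-03 mm/s.
R = 1.135e-03 × 3600 = 4.09 mm/hr.
Over 6.1 h: total = 4.09 × 6.1 = 24.949 ≈ 25 mm.

R ≈ 4.09 mm/hr; total ≈ 25 mm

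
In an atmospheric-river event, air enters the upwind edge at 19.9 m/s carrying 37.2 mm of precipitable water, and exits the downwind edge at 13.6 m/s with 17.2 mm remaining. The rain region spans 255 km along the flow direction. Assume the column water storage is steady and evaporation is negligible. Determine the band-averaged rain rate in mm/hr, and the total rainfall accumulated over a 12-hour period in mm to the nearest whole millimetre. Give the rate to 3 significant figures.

Column moisture flux per unit crosswind length is F = V × PW.
Inflow: F_in = 19.9 × 37.2 = 740.28 mm·m/s
Outflow: F_out = 13.6 × 17.2 = 233.92 mm·m/s
Steady-state rate R = (F_in − F_out)/L = (740.28 − 233.92) / 255000 m = 1.986e-03 mm/s.
R = 1.986e-03 × 3600 = 7.15 mm/hr.
Over 12 h: total = 7.15 × 12 = 85.8 ≈ 86 mm.

R ≈ 7.15 mm/hr; total ≈ 86 mm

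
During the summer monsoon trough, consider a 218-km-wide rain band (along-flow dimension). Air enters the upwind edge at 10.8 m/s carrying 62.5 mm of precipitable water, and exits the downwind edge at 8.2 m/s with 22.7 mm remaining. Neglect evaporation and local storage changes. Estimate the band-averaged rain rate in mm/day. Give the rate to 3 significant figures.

R ≈ 194 mm/day

Column moisture flux per unit crosswind length is F = V × PW.
Inflow: F_in = 10.8 × 62.5 = 675 mm·m/s
Outflow: F_out = 8.2 × 22.7 = 186.14 mm·m/s
Steady-state rate R = (F_in − F_out)/L = (675 − 186.14) / 218000 m = 2.242e-03 mm/s.
R = 2.242e-03 × 3600 × 24 = 194 mm/day.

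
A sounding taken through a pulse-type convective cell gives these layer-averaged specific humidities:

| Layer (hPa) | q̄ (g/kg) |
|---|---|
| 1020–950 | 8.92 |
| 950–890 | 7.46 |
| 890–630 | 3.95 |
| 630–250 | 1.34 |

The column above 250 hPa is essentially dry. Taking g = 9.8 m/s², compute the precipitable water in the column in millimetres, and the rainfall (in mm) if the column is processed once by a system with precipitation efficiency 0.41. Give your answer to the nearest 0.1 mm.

Precipitable water is the column-integrated vapour mass per unit area: PW = (1/g) Σ q̄ Δp, with q in kg/kg and Δp in Pa (1 kg/m² of water = 1 mm).
Layer 1020–950 hPa: Δp = 70 hPa = 7000 Pa, q̄ = 0.00892 kg/kg → 0.00892 × 7000 / 9.8 = 6.37 mm
Layer 950–890 hPa: Δp = 60 hPa = 6000 Pa, q̄ = 0.00746 kg/kg → 0.00746 × 6000 / 9.8 = 4.57 mm
Layer 890–630 hPa: Δp = 260 hPa = 26000 Pa, q̄ = 0.00395 kg/kg → 0.00395 × 26000 / 9.8 = 10.48 mm
Layer 630–250 hPa: Δp = 380 hPa = 38000 Pa, q̄ = 0.00134 kg/kg → 0.00134 × 38000 / 9.8 = 5.20 mm
PW = 6.37 + 4.57 + 10.48 + 5.20 = 26.62 ≈ 26.6 mm.
Rainfall = ε × PW = 0.41 × 26.6 = 10.9 mm.

PW ≈ 26.6 mm; rainfall ≈ 10.9 mm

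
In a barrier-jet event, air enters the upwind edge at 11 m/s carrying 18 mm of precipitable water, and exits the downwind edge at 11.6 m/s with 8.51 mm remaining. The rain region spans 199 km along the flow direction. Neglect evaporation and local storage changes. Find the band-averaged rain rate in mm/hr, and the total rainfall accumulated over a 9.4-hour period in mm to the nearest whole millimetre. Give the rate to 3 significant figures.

R ≈ 1.80 mm/hr; total ≈ 17 mm

Column moisture flux per unit crosswind length is F = V × PW.
Inflow: F_in = 11 × 18 = 198 mm·m/s
Outflow: F_out = 11.6 × 8.51 = 98.716 mm·m/s
Steady-state rate R = (F_in − F_out)/L = (198 − 98.716) / 199000 m = 4.989e-04 mm/s.
R = 4.989e-04 × 3600 = 1.80 mm/hr.
Over 9.4 h: total = 1.80 × 9.4 = 16.92 ≈ 17 mm.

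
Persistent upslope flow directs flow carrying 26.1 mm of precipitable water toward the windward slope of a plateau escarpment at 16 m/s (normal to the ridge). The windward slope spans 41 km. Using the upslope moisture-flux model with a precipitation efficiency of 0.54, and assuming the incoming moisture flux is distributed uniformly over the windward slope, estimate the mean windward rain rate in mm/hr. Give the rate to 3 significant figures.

Incoming column moisture flux per unit ridge length: F = V × PW = 16 × 26.1 = 417.6 mm·m/s.
Spread over the 41 km slope with efficiency ε = 0.54: R = ε·F/W = 0.54 × 417.6 / 41000 m = 5.500e-03 mm/s.
R = 5.500e-03 × 3600 = 19.8 mm/hr.

R ≈ 19.8 mm/hr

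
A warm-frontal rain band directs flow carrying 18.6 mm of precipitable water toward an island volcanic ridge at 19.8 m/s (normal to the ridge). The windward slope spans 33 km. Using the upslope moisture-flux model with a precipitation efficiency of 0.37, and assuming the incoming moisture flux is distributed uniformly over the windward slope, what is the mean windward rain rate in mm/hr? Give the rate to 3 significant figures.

R ≈ 14.9 mm/hr

Incoming column moisture flux per unit ridge length: F = V × PW = 19.8 × 18.6 = 368.28 mm·m/s.
Spread over the 33 km slope with efficiency ε = 0.37: R = ε·F/W = 0.37 × 368.28 / 33000 m = 4.129e-03 mm/s.
R = 4.129e-03 × 3600 = 14.9 mm/hr.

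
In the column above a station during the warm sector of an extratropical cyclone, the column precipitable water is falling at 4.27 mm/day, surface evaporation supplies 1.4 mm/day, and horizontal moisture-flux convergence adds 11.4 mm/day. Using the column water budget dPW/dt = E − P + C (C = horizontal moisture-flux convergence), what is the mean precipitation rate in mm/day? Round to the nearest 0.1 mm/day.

dPW/dt = -4.27 mm/day.
P = E + C − dPW/dt = 1.4 + (11.4) − (-4.27) = 17.1 mm/day.

P ≈ 17.1 mm/day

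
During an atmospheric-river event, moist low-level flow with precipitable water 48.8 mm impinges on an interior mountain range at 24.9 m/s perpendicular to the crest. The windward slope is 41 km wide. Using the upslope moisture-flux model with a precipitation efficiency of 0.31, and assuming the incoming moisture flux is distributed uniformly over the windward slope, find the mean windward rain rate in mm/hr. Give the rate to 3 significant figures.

R ≈ 33.1 mm/hr

Incoming column moisture flux per unit ridge length: F = V × PW = 24.9 × 48.8 = 1215.12 mm·m/s.
Spread over the 41 km slope with efficiency ε = 0.31: R = ε·F/W = 0.31 × 1215.12 / 41000 m = 9.187e-03 mm/s.
R = 9.187e-03 × 3600 = 33.1 mm/hr.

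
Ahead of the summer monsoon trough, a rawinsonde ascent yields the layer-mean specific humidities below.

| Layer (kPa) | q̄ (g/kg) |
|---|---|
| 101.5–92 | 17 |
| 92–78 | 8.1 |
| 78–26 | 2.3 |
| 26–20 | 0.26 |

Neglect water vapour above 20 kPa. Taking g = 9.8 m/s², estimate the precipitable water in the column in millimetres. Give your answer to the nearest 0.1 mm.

PW ≈ 40.4 mm

Precipitable water is the column-integrated vapour mass per unit area: PW = (1/g) Σ q̄ Δp, with q in kg/kg and Δp in Pa (1 kg/m² of water = 1 mm).
Layer 101.5–92 kPa: Δp = 95 hPa = 9500 Pa, q̄ = 0.017 kg/kg → 0.017 × 9500 / 9.8 = 16.48 mm
Layer 92–78 kPa: Δp = 140 hPa = 14000 Pa, q̄ = 0.0081 kg/kg → 0.0081 × 14000 / 9.8 = 11.57 mm
Layer 78–26 kPa: Δp = 520 hPa = 52000 Pa, q̄ = 0.0023 kg/kg → 0.0023 × 52000 / 9.8 = 12.20 mm
Layer 26–20 kPa: Δp = 60 hPa = 6000 Pa, q̄ = 0.00026 kg/kg → 0.00026 × 6000 / 9.8 = 0.16 mm
PW = 16.48 + 11.57 + 12.20 + 0.16 = 40.41 ≈ 40.4 mm.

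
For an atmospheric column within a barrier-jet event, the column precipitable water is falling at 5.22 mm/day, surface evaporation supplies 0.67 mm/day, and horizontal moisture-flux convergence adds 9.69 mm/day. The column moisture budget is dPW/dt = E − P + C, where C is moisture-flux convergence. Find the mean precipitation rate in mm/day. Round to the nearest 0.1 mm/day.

dPW/dt = -5.22 mm/day.
P = E + C − dPW/dt = 0.67 + (9.69) − (-5.22) = 15.6 mm/day.

P ≈ 15.6 mm/day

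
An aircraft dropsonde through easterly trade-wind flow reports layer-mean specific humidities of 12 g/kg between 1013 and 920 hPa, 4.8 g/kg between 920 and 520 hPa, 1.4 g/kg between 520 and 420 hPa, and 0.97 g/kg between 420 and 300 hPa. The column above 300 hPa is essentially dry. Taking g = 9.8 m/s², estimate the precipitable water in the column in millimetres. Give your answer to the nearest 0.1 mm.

Precipitable water is the column-integrated vapour mass per unit area: PW = (1/g) Σ q̄ Δp, with q in kg/kg and Δp in Pa (1 kg/m² of water = 1 mm).
Layer 1013–920 hPa: Δp = 93 hPa = 9300 Pa, q̄ = 0.012 kg/kg → 0.012 × 9300 / 9.8 = 11.39 mm
Layer 920–520 hPa: Δp = 400 hPa = 40000 Pa, q̄ = 0.0048 kg/kg → 0.0048 × 40000 / 9.8 = 19.59 mm
Layer 520–420 hPa: Δp = 100 hPa = 10000 Pa, q̄ = 0.0014 kg/kg → 0.0014 × 10000 / 9.8 = 1.43 mm
Layer 420–300 hPa: Δp = 120 hPa = 12000 Pa, q̄ = 0.00097 kg/kg → 0.00097 × 12000 / 9.8 = 1.19 mm
PW = 11.39 + 19.59 + 1.43 + 1.19 = 33.60 ≈ 33.6 mm.

PW ≈ 33.6 mm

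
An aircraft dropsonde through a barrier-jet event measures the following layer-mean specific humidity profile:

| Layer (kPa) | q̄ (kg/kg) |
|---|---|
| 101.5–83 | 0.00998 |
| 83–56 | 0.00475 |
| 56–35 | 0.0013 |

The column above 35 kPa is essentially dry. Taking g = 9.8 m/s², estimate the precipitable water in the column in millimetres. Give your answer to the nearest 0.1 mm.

Precipitable water is the column-integrated vapour mass per unit area: PW = (1/g) Σ q̄ Δp, with q in kg/kg and Δp in Pa (1 kg/m² of water = 1 mm).
Layer 101.5–83 kPa: Δp = 185 hPa = 18500 Pa, q̄ = 0.00998 kg/kg → 0.00998 × 18500 / 9.8 = 18.84 mm
Layer 83–56 kPa: Δp = 270 hPa = 27000 Pa, q̄ = 0.00475 kg/kg → 0.00475 × 27000 / 9.8 = 13.09 mm
Layer 56–35 kPa: Δp = 210 hPa = 21000 Pa, q̄ = 0.0013 kg/kg → 0.0013 × 21000 / 9.8 = 2.79 mm
PW = 18.84 + 13.09 + 2.79 = 34.72 ≈ 34.7 mm.

PW ≈ 34.7 mm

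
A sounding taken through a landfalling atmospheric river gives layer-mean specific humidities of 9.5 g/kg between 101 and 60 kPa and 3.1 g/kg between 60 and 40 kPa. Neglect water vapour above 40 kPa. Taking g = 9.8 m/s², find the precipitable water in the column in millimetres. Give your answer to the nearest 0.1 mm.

PW ≈ 46.1 mm

Precipitable water is the column-integrated vapour mass per unit area: PW = (1/g) Σ q̄ Δp, with q in kg/kg and Δp in Pa (1 kg/m² of water = 1 mm).
Layer 101–60 kPa: Δp = 410 hPa = 41000 Pa, q̄ = 0.0095 kg/kg → 0.0095 × 41000 / 9.8 = 39.74 mm
Layer 60–40 kPa: Δp = 200 hPa = 20000 Pa, q̄ = 0.0031 kg/kg → 0.0031 × 20000 / 9.8 = 6.33 mm
PW = 39.74 + 6.33 = 46.07 ≈ 46.1 mm.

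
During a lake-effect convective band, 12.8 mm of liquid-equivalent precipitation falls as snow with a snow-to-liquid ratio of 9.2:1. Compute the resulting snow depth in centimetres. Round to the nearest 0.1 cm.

snow depth ≈ 11.8 cm

Snow depth = liquid × ratio = 12.8 mm × 9.2 = 117.76 mm = 11.8 cm.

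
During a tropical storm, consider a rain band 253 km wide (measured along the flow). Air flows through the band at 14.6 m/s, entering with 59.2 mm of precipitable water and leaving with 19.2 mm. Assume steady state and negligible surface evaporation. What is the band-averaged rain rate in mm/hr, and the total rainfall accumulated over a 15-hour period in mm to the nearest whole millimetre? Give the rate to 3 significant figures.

R ≈ 8.31 mm/hr; total ≈ 125 mm

Column moisture flux per unit crosswind length is F = V × PW.
Inflow: F_in = 14.6 × 59.2 = 864.32 mm·m/s
Outflow: F_out = 14.6 × 19.2 = 280.32 mm·m/s
Steady-state rate R = (F_in − F_out)/L = (864.32 − 280.32) / 253000 m = 2.308e-03 mm/s.
R = 2.308e-03 × 3600 = 8.31 mm/hr.
Over 15 h: total = 8.31 × 15 = 124.65 ≈ 125 mm.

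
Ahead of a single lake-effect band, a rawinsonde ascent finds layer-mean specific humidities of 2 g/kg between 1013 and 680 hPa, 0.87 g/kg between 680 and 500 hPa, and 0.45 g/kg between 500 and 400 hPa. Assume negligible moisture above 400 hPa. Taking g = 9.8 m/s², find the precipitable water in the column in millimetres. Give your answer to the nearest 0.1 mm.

Precipitable water is the column-integrated vapour mass per unit area: PW = (1/g) Σ q̄ Δp, with q in kg/kg and Δp in Pa (1 kg/m² of water = 1 mm).
Layer 1013–680 hPa: Δp = 333 hPa = 33300 Pa, q̄ = 0.002 kg/kg → 0.002 × 33300 / 9.8 = 6.80 mm
Layer 680–500 hPa: Δp = 180 hPa = 18000 Pa, q̄ = 0.00087 kg/kg → 0.00087 × 18000 / 9.8 = 1.60 mm
Layer 500–400 hPa: Δp = 100 hPa = 10000 Pa, q̄ = 0.00045 kg/kg → 0.00045 × 10000 / 9.8 = 0.46 mm
PW = 6.80 + 1.60 + 0.46 = 8.86 ≈ 8.9 mm.

PW ≈ 8.9 mm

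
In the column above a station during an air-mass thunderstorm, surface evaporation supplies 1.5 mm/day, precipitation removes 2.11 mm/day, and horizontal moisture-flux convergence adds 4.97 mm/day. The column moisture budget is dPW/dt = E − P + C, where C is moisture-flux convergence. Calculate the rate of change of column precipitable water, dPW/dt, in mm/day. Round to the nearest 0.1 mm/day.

dPW/dt = E − P + C = 1.5 − 2.11 + (4.97) = 4.4 mm/day.

dPW/dt ≈ 4.4 mm/day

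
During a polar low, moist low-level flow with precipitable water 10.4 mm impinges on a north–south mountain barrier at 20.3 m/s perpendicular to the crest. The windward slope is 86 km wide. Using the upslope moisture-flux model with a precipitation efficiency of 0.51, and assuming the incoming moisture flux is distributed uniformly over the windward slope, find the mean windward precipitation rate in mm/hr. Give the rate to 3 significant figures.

R ≈ 4.51 mm/hr

Incoming column moisture flux per unit ridge length: F = V × PW = 20.3 × 10.4 = 211.12 mm·m/s.
Spread over the 86 km slope with efficiency ε = 0.51: R = ε·F/W = 0.51 × 211.12 / 86000 m = 1.252e-03 mm/s.
R = 1.252e-03 × 3600 = 4.51 mm/hr.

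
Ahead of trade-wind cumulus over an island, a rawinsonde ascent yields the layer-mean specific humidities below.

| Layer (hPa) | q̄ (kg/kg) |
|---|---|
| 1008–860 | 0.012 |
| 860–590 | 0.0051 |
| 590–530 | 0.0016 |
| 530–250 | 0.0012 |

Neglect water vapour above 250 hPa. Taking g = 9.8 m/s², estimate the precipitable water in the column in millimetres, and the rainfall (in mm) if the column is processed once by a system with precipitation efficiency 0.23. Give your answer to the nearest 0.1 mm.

PW ≈ 36.6 mm; rainfall ≈ 8.4 mm

Precipitable water is the column-integrated vapour mass per unit area: PW = (1/g) Σ q̄ Δp, with q in kg/kg and Δp in Pa (1 kg/m² of water = 1 mm).
Layer 1008–860 hPa: Δp = 148 hPa = 14800 Pa, q̄ = 0.012 kg/kg → 0.012 × 14800 / 9.8 = 18.12 mm
Layer 860–590 hPa: Δp = 270 hPa = 27000 Pa, q̄ = 0.0051 kg/kg → 0.0051 × 27000 / 9.8 = 14.05 mm
Layer 590–530 hPa: Δp = 60 hPa = 6000 Pa, q̄ = 0.0016 kg/kg → 0.0016 × 6000 / 9.8 = 0.98 mm
Layer 530–250 hPa: Δp = 280 hPa = 28000 Pa, q̄ = 0.0012 kg/kg → 0.0012 × 28000 / 9.8 = 3.43 mm
PW = 18.12 + 14.05 + 0.98 + 3.43 = 36.58 ≈ 36.6 mm.
Rainfall = ε × PW = 0.23 × 36.6 = 8.4 mm.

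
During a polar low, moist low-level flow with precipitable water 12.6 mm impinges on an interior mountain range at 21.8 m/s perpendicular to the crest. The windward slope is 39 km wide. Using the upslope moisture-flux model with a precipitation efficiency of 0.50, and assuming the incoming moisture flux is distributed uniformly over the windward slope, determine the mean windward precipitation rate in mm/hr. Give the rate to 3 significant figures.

R ≈ 12.7 mm/hr

Incoming column moisture flux per unit ridge length: F = V × PW = 21.8 × 12.6 = 274.68 mm·m/s.
Spread over the 39 km slope with efficiency ε = 0.50: R = ε·F/W = 0.50 × 274.68 / 39000 m = 3.522e-03 mm/s.
R = 3.522e-03 × 3600 = 12.7 mm/hr.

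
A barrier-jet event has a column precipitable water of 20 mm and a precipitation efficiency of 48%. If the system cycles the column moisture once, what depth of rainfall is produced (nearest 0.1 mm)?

Rainfall = ε × PW = 0.48 × 20 = 9.6 mm.

rainfall ≈ 9.6 mm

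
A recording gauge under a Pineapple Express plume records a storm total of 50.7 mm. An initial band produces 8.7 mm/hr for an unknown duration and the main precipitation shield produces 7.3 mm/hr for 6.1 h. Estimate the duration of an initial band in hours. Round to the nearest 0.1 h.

Known phases: 7.3 × 6.1 = 44.53 mm.
Remaining depth = 50.7 − 44.53 = 6.17 mm.
Duration = 6.17 / 8.7 = 0.7 h.

duration ≈ 0.7 h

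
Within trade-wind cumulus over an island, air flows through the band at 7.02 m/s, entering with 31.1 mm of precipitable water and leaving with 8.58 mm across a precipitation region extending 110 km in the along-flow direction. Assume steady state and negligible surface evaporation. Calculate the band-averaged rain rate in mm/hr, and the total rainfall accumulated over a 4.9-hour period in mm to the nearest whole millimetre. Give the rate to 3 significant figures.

Column moisture flux per unit crosswind length is F = V × PW.
Inflow: F_in = 7.02 × 31.1 = 218.322 mm·m/s
Outflow: F_out = 7.02 × 8.58 = 60.2316 mm·m/s
Steady-state rate R = (F_in − F_out)/L = (218.322 − 60.2316) / 110000 m = 1.437e-03 mm/s.
R = 1.437e-03 × 3600 = 5.17 mm/hr.
Over 4.9 h: total = 5.17 × 4.9 = 25.333 ≈ 25 mm.

R ≈ 5.17 mm/hr; total ≈ 25 mm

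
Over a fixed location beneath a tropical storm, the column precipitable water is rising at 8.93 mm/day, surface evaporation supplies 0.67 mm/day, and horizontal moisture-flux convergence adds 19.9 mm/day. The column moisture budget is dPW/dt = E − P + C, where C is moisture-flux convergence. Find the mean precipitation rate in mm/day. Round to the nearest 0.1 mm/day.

P ≈ 11.6 mm/day

dPW/dt = +8.93 mm/day.
P = E + C − dPW/dt = 0.67 + (19.9) − (+8.93) = 11.6 mm/day.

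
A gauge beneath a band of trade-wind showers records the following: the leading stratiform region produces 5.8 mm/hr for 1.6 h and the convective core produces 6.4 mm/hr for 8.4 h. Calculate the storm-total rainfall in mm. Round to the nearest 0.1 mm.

Total = Σ Rᵢ Δtᵢ = 5.8 × 1.6 + 6.4 × 8.4
      = 9.28 + 53.76 = 63.0 mm.

total ≈ 63.0 mm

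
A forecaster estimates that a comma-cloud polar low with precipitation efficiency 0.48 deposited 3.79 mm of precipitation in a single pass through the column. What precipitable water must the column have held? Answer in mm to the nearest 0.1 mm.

PW ≈ 7.9 mm

PW = precipitation / ε = 3.79 / 0.48 = 7.9 mm.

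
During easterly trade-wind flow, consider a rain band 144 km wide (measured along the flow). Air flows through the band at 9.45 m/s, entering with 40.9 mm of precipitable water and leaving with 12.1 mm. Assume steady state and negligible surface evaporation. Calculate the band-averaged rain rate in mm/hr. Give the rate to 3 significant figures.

R ≈ 6.80 mm/hr

Column moisture flux per unit crosswind length is F = V × PW.
Inflow: F_in = 9.45 × 40.9 = 386.505 mm·m/s
Outflow: F_out = 9.45 × 12.1 = 114.345 mm·m/s
Steady-state rate R = (F_in − F_out)/L = (386.505 − 114.345) / 144000 m = 1.890e-03 mm/s.
R = 1.890e-03 × 3600 = 6.80 mm/hr.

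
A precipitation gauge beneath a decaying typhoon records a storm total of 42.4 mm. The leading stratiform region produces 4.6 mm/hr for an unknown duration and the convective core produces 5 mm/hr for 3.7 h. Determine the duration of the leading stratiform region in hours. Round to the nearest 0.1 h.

Known phases: 5 × 3.7 = 18.5 mm.
Remaining depth = 42.4 − 18.5 = 23.9 mm.
Duration = 23.9 / 4.6 = 5.2 h.

duration ≈ 5.2 h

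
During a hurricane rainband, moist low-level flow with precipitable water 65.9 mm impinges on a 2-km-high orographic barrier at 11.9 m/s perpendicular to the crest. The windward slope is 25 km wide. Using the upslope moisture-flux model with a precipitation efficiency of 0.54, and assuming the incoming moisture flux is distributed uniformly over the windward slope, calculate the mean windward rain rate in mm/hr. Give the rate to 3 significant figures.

Incoming column moisture flux per unit ridge length: F = V × PW = 11.9 × 65.9 = 784.21 mm·m/s.
Spread over the 25 km slope with efficiency ε = 0.54: R = ε·F/W = 0.54 × 784.21 / 25000 m = 1.694e-02 mm/s.
R = 1.694e-02 × 3600 = 61.0 mm/hr.

R ≈ 61.0 mm/hr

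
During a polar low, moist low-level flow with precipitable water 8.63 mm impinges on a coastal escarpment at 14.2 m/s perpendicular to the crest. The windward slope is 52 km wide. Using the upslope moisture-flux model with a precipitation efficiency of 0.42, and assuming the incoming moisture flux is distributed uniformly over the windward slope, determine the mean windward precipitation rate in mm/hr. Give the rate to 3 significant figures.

R ≈ 3.56 mm/hr

Incoming column moisture flux per unit ridge length: F = V × PW = 14.2 × 8.63 = 122.546 mm·m/s.
Spread over the 52 km slope with efficiency ε = 0.42: R = ε·F/W = 0.42 × 122.546 / 52000 m = 9.898e-04 mm/s.
R = 9.898e-04 × 3600 = 3.56 mm/hr.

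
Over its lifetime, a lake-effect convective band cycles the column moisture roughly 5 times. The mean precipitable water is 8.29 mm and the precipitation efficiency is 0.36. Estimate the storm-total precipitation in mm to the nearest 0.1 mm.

precipitation ≈ 14.9 mm

Each cycle deposits ε × PW = 0.36 × 8.29 = 2.9844 mm.
Over 5 cycles: 5 × 2.9844 = 14.9 mm.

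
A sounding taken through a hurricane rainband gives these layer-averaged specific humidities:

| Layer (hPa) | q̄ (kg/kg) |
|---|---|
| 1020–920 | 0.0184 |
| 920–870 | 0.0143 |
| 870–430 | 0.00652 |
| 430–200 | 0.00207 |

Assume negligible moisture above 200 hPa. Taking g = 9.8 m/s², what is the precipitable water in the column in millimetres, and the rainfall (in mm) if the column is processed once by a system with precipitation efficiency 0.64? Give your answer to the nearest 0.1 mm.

PW ≈ 60.2 mm; rainfall ≈ 38.5 mm

Precipitable water is the column-integrated vapour mass per unit area: PW = (1/g) Σ q̄ Δp, with q in kg/kg and Δp in Pa (1 kg/m² of water = 1 mm).
Layer 1020–920 hPa: Δp = 100 hPa = 10000 Pa, q̄ = 0.0184 kg/kg → 0.0184 × 10000 / 9.8 = 18.78 mm
Layer 920–870 hPa: Δp = 50 hPa = 5000 Pa, q̄ = 0.0143 kg/kg → 0.0143 × 5000 / 9.8 = 7.30 mm
Layer 870–430 hPa: Δp = 440 hPa = 44000 Pa, q̄ = 0.00652 kg/kg → 0.00652 × 44000 / 9.8 = 29.27 mm
Layer 430–200 hPa: Δp = 230 hPa = 23000 Pa, q̄ = 0.00207 kg/kg → 0.00207 × 23000 / 9.8 = 4.86 mm
PW = 18.78 + 7.30 + 29.27 + 4.86 = 60.21 ≈ 60.2 mm.
Rainfall = ε × PW = 0.64 × 60.2 = 38.5 mm.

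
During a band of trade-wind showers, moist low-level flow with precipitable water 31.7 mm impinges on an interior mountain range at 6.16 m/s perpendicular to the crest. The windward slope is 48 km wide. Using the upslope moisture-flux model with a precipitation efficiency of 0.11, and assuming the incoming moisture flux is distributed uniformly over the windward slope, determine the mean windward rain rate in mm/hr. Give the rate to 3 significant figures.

R ≈ 1.61 mm/hr

Incoming column moisture flux per unit ridge length: F = V × PW = 6.16 × 31.7 = 195.272 mm·m/s.
Spread over the 48 km slope with efficiency ε = 0.11: R = ε·F/W = 0.11 × 195.272 / 48000 m = 4.475e-04 mm/s.
R = 4.475e-04 × 3600 = 1.61 mm/hr.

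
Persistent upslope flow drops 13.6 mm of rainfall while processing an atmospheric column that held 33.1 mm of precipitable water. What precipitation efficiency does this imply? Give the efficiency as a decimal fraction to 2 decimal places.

ε ≈ 0.41

ε = rainfall / PW = 13.6 / 33.1 = 0.41.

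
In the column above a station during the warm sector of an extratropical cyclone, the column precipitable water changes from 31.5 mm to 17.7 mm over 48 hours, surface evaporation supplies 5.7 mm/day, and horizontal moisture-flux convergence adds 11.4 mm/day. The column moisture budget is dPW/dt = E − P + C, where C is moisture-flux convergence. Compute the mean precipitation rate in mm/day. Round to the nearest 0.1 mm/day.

dPW/dt = (17.7 − 31.5) mm / (48/24 day) = -6.900 mm/day.
P = E + C − dPW/dt = 5.7 + (11.4) − (-6.900) = 24.0 mm/day.

P ≈ 24.0 mm/day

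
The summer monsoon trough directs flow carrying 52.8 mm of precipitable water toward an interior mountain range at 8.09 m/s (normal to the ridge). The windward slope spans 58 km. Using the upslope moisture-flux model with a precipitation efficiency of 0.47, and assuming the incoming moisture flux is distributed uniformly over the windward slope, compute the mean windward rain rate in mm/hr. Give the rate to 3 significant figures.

Incoming column moisture flux per unit ridge length: F = V × PW = 8.09 × 52.8 = 427.152 mm·m/s.
Spread over the 58 km slope with efficiency ε = 0.47: R = ε·F/W = 0.47 × 427.152 / 58000 m = 3.461e-03 mm/s.
R = 3.461e-03 × 3600 = 12.5 mm/hr.

R ≈ 12.5 mm/hr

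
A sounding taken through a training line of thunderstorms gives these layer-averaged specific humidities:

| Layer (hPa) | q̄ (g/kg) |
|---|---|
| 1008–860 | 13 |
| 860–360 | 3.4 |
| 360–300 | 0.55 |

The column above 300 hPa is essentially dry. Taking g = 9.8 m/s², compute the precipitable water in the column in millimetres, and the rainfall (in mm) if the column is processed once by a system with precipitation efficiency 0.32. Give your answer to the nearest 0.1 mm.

PW ≈ 37.3 mm; rainfall ≈ 11.9 mm

Precipitable water is the column-integrated vapour mass per unit area: PW = (1/g) Σ q̄ Δp, with q in kg/kg and Δp in Pa (1 kg/m² of water = 1 mm).
Layer 1008–860 hPa: Δp = 148 hPa = 14800 Pa, q̄ = 0.013 kg/kg → 0.013 × 14800 / 9.8 = 19.63 mm
Layer 860–360 hPa: Δp = 500 hPa = 50000 Pa, q̄ = 0.0034 kg/kg → 0.0034 × 50000 / 9.8 = 17.35 mm
Layer 360–300 hPa: Δp = 60 hPa = 6000 Pa, q̄ = 0.00055 kg/kg → 0.00055 × 6000 / 9.8 = 0.34 mm
PW = 19.63 + 17.35 + 0.34 = 37.32 ≈ 37.3 mm.
Rainfall = ε × PW = 0.32 × 37.3 = 11.9 mm.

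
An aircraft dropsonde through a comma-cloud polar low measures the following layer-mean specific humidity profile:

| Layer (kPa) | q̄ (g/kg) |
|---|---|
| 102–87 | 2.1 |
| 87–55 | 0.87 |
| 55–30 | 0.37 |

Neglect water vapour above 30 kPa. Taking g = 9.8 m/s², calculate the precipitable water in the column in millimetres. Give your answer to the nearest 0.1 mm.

Precipitable water is the column-integrated vapour mass per unit area: PW = (1/g) Σ q̄ Δp, with q in kg/kg and Δp in Pa (1 kg/m² of water = 1 mm).
Layer 102–87 kPa: Δp = 150 hPa = 15000 Pa, q̄ = 0.0021 kg/kg → 0.0021 × 15000 / 9.8 = 3.21 mm
Layer 87–55 kPa: Δp = 320 hPa = 32000 Pa, q̄ = 0.00087 kg/kg → 0.00087 × 32000 / 9.8 = 2.84 mm
Layer 55–30 kPa: Δp = 250 hPa = 25000 Pa, q̄ = 0.00037 kg/kg → 0.00037 × 25000 / 9.8 = 0.94 mm
PW = 3.21 + 2.84 + 0.94 = 6.99 ≈ 7.0 mm.

PW ≈ 7.0 mm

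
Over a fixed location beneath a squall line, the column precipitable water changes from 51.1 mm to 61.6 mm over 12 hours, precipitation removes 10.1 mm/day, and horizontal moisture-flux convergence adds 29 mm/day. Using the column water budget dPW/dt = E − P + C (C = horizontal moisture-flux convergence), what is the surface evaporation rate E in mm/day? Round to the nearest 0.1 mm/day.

E ≈ 2.1 mm/day

dPW/dt = (61.6 − 51.1) mm / (12/24 day) = +21.000 mm/day.
E = dPW/dt + P − C = (+21.000) + 10.1 − (29) = 2.1 mm/day.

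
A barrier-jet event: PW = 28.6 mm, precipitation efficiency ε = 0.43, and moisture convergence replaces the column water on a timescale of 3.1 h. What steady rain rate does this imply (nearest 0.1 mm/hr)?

Each overturning extracts ε × PW = 0.43 × 28.6 = 12.298 mm.
Rate = ε·PW / τ = 12.298 / 3.1 h = 4.0 mm/hr.

R ≈ 4.0 mm/hr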